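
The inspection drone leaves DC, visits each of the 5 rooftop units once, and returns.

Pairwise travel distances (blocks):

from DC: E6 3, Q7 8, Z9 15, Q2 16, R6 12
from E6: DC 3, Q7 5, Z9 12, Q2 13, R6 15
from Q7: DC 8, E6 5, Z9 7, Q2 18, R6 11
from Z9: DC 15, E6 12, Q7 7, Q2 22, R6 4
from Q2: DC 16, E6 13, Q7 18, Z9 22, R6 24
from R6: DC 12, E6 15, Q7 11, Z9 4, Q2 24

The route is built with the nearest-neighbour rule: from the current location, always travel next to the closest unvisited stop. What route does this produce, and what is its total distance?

At DC the remaining stops are E6 3, Q7 8, R6 12, Z9 15, Q2 16; go to E6.
At E6 the remaining stops are Q7 5, Z9 12, Q2 13, R6 15; go to Q7.
At Q7 the remaining stops are Z9 7, R6 11, Q2 18; go to Z9.
At Z9 the remaining stops are R6 4, Q2 22; go to R6.
At R6 the remaining stops are Q2 24; go to Q2.
Return Q2→DC: 16.
Total = 3 + 5 + 7 + 4 + 24 + 16 = 59.

Total distance 59 blocks via the nearest-neighbour route DC → E6 → Q7 → Z9 → R6 → Q2 → DC.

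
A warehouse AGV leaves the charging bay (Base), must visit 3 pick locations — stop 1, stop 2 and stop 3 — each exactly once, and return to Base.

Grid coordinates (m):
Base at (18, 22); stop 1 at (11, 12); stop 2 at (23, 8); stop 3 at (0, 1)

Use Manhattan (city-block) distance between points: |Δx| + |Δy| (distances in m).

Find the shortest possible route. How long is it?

There are 3 distinct closed tours to check (reversals are equivalent).
Base → stop 1 → stop 2 → stop 3 → Base: 17+16+30+39 = 102
Base → stop 1 → stop 3 → stop 2 → Base: 17+22+30+19 = 88
Base → stop 2 → stop 1 → stop 3 → Base: 19+16+22+39 = 96
The minimum is 88.
One optimal route: Base → stop 1 → stop 3 → stop 2 → Base (or its reverse).

Shortest round trip = 88 m.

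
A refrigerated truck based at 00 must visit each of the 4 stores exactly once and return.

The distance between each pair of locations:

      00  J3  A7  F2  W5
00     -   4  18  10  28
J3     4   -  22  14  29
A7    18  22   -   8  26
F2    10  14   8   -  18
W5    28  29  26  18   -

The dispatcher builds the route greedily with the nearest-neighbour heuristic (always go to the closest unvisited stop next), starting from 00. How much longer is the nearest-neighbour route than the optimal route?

The nearest-neighbour route is 3 longer than optimal.

From 00: J3=4, F2=10, A7=18, W5=28 → choose J3 (4).
From J3: F2=14, A7=22, W5=29 → choose F2 (14).
From F2: A7=8, W5=18 → choose A7 (8).
From A7: W5=26 → choose W5 (26).
NN route 00 → J3 → F2 → A7 → W5 → 00 costs 80.
Optimal: 00 → J3 → W5 → A7 → F2 → 00 costs 77 (by enumerating all 12 distinct tours).
Excess = 80 − 77 = 3.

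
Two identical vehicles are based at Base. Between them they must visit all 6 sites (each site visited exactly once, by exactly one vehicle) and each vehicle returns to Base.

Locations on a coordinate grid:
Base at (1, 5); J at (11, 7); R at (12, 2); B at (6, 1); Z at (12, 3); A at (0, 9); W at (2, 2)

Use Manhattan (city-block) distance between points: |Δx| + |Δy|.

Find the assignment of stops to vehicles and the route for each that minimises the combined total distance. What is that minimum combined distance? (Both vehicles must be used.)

There are 2^5 − 1 = 31 ways to divide the 6 stops into two non-empty groups. For each, the best each vehicle can do is its own shortest tour through its group:
  {J} + {R, B, Z, A, W}: 24 + 40 = 64
  {R} + {J, B, Z, A, W}: 28 + 40 = 68
  {J, R} + {B, Z, A, W}: 32 + 40 = 72
  {B} + {J, R, Z, A, W}: 18 + 38 = 56
  {J, B} + {R, Z, A, W}: 32 + 38 = 70
  {R, B} + {J, Z, A, W}: 30 + 38 = 68
  … (31 splits in total)
  {A} + {J, R, B, Z, W}: 10 + 34 = 44  ← best
Best: vehicle 1 Base → A → Base = 10; vehicle 2 Base → J → Z → R → B → W → Base = 34; combined 44.

Minimum combined distance: 44.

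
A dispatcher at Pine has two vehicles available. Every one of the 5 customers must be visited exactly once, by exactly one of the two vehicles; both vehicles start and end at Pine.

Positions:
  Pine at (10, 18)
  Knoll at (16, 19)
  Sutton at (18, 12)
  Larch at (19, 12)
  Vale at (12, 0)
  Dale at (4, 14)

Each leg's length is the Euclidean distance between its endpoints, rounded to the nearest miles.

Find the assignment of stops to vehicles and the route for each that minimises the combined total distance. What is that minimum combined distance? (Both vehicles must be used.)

Check every non-empty split of the stops between the two vehicles; for each half take its own optimal tour:
  {Knoll} + {Sutton, Larch, Vale, Dale}: 12 + 48 = 60
  {Sutton} + {Knoll, Larch, Vale, Dale}: 20 + 51 = 71
  {Knoll, Sutton} + {Larch, Vale, Dale}: 23 + 48 = 71
  {Larch} + {Knoll, Sutton, Vale, Dale}: 22 + 49 = 71
  {Knoll, Larch} + {Sutton, Vale, Dale}: 25 + 46 = 71
  {Sutton, Larch} + {Knoll, Vale, Dale}: 22 + 48 = 70
  … (15 splits in total)
Best: vehicle 1 Pine → Knoll → Pine = 12; vehicle 2 Pine → Sutton → Larch → Vale → Dale → Pine = 48; combined 60.

Minimum combined distance: 60 miles.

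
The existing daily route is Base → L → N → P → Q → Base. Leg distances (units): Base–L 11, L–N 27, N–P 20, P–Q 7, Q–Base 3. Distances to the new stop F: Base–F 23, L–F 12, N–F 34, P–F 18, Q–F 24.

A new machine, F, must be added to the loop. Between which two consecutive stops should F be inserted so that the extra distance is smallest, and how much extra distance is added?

Minimum extra distance: 19, inserting F between L and N.

Insertion cost between consecutive stops i–j is d(i,F) + d(F,j) − d(i,j):
  between Base and L: 23 + 12 − 11 = 24
  between L and N: 12 + 34 − 27 = 19
  between N and P: 34 + 18 − 20 = 32
  between P and Q: 18 + 24 − 7 = 35
  between Q and Base: 24 + 23 − 3 = 44
Cheapest insertion is between L and N, adding 19.
New total = 68 + 19 = 87.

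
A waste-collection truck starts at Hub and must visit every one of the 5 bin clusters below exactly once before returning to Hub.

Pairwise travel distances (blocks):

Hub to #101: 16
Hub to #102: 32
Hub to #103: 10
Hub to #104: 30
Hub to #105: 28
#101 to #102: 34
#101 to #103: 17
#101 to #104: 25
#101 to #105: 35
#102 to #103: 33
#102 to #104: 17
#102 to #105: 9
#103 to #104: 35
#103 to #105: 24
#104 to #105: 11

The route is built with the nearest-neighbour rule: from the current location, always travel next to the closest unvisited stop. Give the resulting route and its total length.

Total distance 104 blocks via the nearest-neighbour route Hub → #103 → #101 → #104 → #105 → #102 → Hub.

At Hub the remaining stops are #103 10, #101 16, #105 28, #104 30, #102 32; go to #103.
At #103 the remaining stops are #101 17, #105 24, #102 33, #104 35; go to #101.
At #101 the remaining stops are #104 25, #102 34, #105 35; go to #104.
At #104 the remaining stops are #105 11, #102 17; go to #105.
At #105 the remaining stops are #102 9; go to #102.
Return #102→Hub: 32.
Total = 10 + 17 + 25 + 11 + 9 + 32 = 104.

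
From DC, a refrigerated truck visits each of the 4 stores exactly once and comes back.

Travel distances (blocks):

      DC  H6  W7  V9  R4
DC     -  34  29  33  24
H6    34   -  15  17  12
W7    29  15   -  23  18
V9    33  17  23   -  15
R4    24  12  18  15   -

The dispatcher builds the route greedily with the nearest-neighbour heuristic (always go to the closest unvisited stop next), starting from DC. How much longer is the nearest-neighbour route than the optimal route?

From DC: R4=24, W7=29, V9=33, H6=34 → choose R4 (24).
From R4: H6=12, V9=15, W7=18 → choose H6 (12).
From H6: W7=15, V9=17 → choose W7 (15).
From W7: V9=23 → choose V9 (23).
NN route DC → R4 → H6 → W7 → V9 → DC costs 107.
Optimal: DC → W7 → H6 → V9 → R4 → DC costs 100 (by enumerating all 12 distinct tours).
Excess = 107 − 100 = 7.

7 blocks longer than the optimal tour.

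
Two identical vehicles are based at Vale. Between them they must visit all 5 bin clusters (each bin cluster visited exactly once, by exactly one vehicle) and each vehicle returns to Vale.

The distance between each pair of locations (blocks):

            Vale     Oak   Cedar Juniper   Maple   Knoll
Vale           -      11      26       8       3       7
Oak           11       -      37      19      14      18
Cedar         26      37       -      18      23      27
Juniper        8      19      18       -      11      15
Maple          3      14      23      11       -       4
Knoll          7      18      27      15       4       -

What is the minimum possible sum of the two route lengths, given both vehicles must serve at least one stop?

There are 2^4 − 1 = 15 ways to divide the 5 stops into two non-empty groups. For each, the best each vehicle can do is its own shortest tour through its group:
  {Oak} + {Cedar, Juniper, Maple, Knoll}: 22 + 60 = 82
  {Cedar} + {Oak, Juniper, Maple, Knoll}: 52 + 52 = 104
  {Oak, Cedar} + {Juniper, Maple, Knoll}: 74 + 30 = 104
  {Juniper} + {Oak, Cedar, Maple, Knoll}: 16 + 82 = 98
  {Oak, Juniper} + {Cedar, Maple, Knoll}: 38 + 60 = 98
  {Cedar, Juniper} + {Oak, Maple, Knoll}: 52 + 36 = 88
  … (15 splits in total)
Best: vehicle 1 Vale → Oak → Vale = 22; vehicle 2 Vale → Juniper → Cedar → Maple → Knoll → Vale = 60; combined 82.

82 blocks — the smallest possible combined total.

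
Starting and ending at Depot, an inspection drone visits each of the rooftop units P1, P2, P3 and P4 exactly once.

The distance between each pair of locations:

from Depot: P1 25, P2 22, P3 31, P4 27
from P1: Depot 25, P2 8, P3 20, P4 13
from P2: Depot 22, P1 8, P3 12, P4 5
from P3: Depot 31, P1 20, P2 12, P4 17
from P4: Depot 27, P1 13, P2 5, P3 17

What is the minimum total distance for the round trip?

Depot - P1 - P2 - P3 - P4 - Depot: 25+8+12+17+27 = 89
Depot - P1 - P2 - P4 - P3 - Depot: 25+8+5+17+31 = 86
Depot - P1 - P3 - P2 - P4 - Depot: 25+20+12+5+27 = 89
Depot - P1 - P3 - P4 - P2 - Depot: 25+20+17+5+22 = 89
Depot - P1 - P4 - P2 - P3 - Depot: 25+13+5+12+31 = 86
Depot - P1 - P4 - P3 - P2 - Depot: 25+13+17+12+22 = 89
Depot - P2 - P1 - P3 - P4 - Depot: 22+8+20+17+27 = 94
Depot - P2 - P1 - P4 - P3 - Depot: 22+8+13+17+31 = 91
Depot - P2 - P3 - P1 - P4 - Depot: 22+12+20+13+27 = 94
Depot - P2 - P4 - P1 - P3 - Depot: 22+5+13+20+31 = 91
Depot - P3 - P1 - P2 - P4 - Depot: 31+20+8+5+27 = 91
Depot - P3 - P2 - P1 - P4 - Depot: 31+12+8+13+27 = 91
The minimum is 86.
One optimal route: Depot → P1 → P2 → P4 → P3 → Depot (or its reverse).

Minimum total distance: 86.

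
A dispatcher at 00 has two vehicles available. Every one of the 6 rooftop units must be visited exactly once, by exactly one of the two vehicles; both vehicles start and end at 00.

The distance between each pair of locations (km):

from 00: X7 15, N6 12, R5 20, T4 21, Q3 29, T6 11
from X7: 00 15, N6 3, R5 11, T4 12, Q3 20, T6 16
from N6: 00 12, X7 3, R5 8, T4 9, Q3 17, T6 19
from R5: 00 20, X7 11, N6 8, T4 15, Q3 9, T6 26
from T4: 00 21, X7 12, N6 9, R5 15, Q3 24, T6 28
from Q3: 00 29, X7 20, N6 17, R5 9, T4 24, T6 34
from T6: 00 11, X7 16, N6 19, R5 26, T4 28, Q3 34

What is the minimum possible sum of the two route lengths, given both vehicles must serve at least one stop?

102 km — the smallest possible combined total.

Try each way of splitting the stops between the two vehicles (each non-empty) and, for each split, find the best tour for each vehicle:
  {X7} + {N6, R5, T4, Q3, T6}: 30 + 90 = 120
  {N6} + {X7, R5, T4, Q3, T6}: 24 + 92 = 116
  {X7, N6} + {R5, T4, Q3, T6}: 30 + 90 = 120
  {R5} + {X7, N6, T4, Q3, T6}: 40 + 92 = 132
  {X7, R5} + {N6, T4, Q3, T6}: 46 + 90 = 136
  {N6, R5} + {X7, T4, Q3, T6}: 40 + 92 = 132
  … (31 splits in total)
  {X7, N6, R5, T4, Q3} + {T6}: 80 + 22 = 102  ← best
Best: vehicle 1 00 → X7 → N6 → R5 → Q3 → T4 → 00 = 80; vehicle 2 00 → T6 → 00 = 22; combined 102.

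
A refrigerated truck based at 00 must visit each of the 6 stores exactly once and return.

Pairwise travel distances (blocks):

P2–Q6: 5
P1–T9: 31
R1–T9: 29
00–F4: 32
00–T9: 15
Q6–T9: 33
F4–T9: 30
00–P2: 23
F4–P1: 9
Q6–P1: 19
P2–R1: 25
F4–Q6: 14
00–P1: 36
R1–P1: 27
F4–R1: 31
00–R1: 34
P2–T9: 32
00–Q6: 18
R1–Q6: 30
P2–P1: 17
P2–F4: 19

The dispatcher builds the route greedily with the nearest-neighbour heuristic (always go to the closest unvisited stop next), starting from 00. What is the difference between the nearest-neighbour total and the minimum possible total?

The nearest-neighbour route is 11 blocks longer than optimal.

From 00: T9=15, Q6=18, P2=23, F4=32, R1=34, P1=36 → choose T9 (15).
From T9: R1=29, F4=30, P1=31, P2=32, Q6=33 → choose R1 (29).
From R1: P2=25, P1=27, Q6=30, F4=31 → choose P2 (25).
From P2: Q6=5, P1=17, F4=19 → choose Q6 (5).
From Q6: F4=14, P1=19 → choose F4 (14).
From F4: P1=9 → choose P1 (9).
NN route 00 → T9 → R1 → P2 → Q6 → F4 → P1 → 00 costs 133.
Optimal: 00 → P2 → Q6 → F4 → P1 → R1 → T9 → 00 costs 122 (by enumerating all 360 distinct tours).
Excess = 133 − 122 = 11.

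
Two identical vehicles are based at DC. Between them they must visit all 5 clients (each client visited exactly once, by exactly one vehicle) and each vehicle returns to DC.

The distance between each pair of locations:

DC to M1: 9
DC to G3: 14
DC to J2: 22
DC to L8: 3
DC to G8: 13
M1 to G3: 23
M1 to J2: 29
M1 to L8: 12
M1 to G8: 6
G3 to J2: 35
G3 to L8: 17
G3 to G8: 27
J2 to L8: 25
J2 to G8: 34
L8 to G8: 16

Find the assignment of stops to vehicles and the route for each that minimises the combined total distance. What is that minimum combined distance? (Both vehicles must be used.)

Minimum combined distance: 103.

Check every non-empty split of the stops between the two vehicles; for each half take its own optimal tour:
  {M1} + {G3, J2, L8, G8}: 18 + 102 = 120
  {G3} + {M1, J2, L8, G8}: 28 + 76 = 104
  {M1, G3} + {J2, L8, G8}: 46 + 75 = 121
  {J2} + {M1, G3, L8, G8}: 44 + 62 = 106
  {M1, J2} + {G3, L8, G8}: 60 + 60 = 120
  {G3, J2} + {M1, L8, G8}: 71 + 34 = 105
  … (15 splits in total)
  {L8} + {M1, G3, J2, G8}: 6 + 97 = 103  ← best
Best: vehicle 1 DC → L8 → DC = 6; vehicle 2 DC → G3 → J2 → M1 → G8 → DC = 97; combined 103.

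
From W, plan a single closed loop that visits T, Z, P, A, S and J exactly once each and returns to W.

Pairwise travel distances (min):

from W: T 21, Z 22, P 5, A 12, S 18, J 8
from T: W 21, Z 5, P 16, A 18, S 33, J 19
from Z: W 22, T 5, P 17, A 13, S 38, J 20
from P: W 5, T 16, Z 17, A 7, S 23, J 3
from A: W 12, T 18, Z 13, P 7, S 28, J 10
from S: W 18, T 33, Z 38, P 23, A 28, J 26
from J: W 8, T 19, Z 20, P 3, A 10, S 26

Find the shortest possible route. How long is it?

87 min — the shortest possible round trip.

W-T-Z-P-A-S-J-W: 21+5+17+7+28+26+8 = 112
W-T-Z-P-A-J-S-W: 21+5+17+7+10+26+18 = 104
W-T-Z-P-S-A-J-W: 21+5+17+23+28+10+8 = 112
W-T-Z-P-S-J-A-W: 21+5+17+23+26+10+12 = 114
W-T-Z-P-J-A-S-W: 21+5+17+3+10+28+18 = 102
W-T-Z-P-J-S-A-W: 21+5+17+3+26+28+12 = 112
W-T-Z-A-P-S-J-W: 21+5+13+7+23+26+8 = 103
W-T-Z-A-P-J-S-W: 21+5+13+7+3+26+18 = 93
… (352 more)
W-P-J-A-Z-T-S-W: 5+3+10+13+5+33+18 = 87  ← best
The minimum is 87.
One optimal route: W → P → J → A → Z → T → S → W (or its reverse).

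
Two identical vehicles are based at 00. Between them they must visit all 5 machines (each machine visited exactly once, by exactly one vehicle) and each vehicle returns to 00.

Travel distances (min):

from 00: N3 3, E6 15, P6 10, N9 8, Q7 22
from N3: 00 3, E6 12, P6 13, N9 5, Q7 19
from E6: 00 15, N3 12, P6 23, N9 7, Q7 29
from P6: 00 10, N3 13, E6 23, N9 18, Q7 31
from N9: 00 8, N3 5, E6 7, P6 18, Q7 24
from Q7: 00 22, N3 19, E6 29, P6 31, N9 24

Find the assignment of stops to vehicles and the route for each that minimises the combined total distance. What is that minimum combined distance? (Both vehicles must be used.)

Check every non-empty split of the stops between the two vehicles; for each half take its own optimal tour:
  {N3} + {E6, P6, N9, Q7}: 6 + 85 = 91
  {E6} + {N3, P6, N9, Q7}: 30 + 73 = 103
  {N3, E6} + {P6, N9, Q7}: 30 + 73 = 103
  {P6} + {N3, E6, N9, Q7}: 20 + 66 = 86
  {N3, P6} + {E6, N9, Q7}: 26 + 66 = 92
  {E6, P6} + {N3, N9, Q7}: 48 + 54 = 102
  … (15 splits in total)
Best: vehicle 1 00 → P6 → 00 = 20; vehicle 2 00 → N3 → N9 → E6 → Q7 → 00 = 66; combined 86.

Minimum combined distance: 86 min.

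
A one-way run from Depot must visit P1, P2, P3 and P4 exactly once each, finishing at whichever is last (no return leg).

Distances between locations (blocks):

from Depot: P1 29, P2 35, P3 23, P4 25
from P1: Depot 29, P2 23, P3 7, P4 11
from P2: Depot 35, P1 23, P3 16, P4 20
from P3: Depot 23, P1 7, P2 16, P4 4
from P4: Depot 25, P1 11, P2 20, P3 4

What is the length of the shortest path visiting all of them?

59 blocks — the minimum one-way total.

There are 4! = 24 possible orderings.
Depot → P1 → P2 → P3 → P4: 29+23+16+4 = 72
Depot → P1 → P2 → P4 → P3: 29+23+20+4 = 76
Depot → P1 → P3 → P2 → P4: 29+7+16+20 = 72
Depot → P1 → P3 → P4 → P2: 29+7+4+20 = 60
Depot → P1 → P4 → P2 → P3: 29+11+20+16 = 76
Depot → P1 → P4 → P3 → P2: 29+11+4+16 = 60
Depot → P2 → P1 → P3 → P4: 35+23+7+4 = 69
Depot → P2 → P1 → P4 → P3: 35+23+11+4 = 73
Depot → P2 → P3 → P1 → P4: 35+16+7+11 = 69
Depot → P2 → P3 → P4 → P1: 35+16+4+11 = 66
Depot → P2 → P4 → P1 → P3: 35+20+11+7 = 73
Depot → P2 → P4 → P3 → P1: 35+20+4+7 = 66
Depot → P3 → P1 → P2 → P4: 23+7+23+20 = 73
Depot → P3 → P1 → P4 → P2: 23+7+11+20 = 61
… (10 more)
Depot → P4 → P1 → P3 → P2: 25+11+7+16 = 59  ← best
The minimum is 59.
One shortest path: Depot → P4 → P1 → P3 → P2.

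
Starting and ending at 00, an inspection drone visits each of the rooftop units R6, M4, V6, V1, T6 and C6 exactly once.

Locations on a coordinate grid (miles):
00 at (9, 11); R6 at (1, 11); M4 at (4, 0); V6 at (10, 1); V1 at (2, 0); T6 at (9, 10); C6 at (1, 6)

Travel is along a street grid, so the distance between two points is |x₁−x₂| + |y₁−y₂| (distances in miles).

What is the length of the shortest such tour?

Minimum total distance: 40 miles.

There are 360 distinct closed tours to check (reversals are equivalent).
00-R6-M4-V6-V1-T6-C6-00: 8+14+7+9+17+12+13 = 80
00-R6-M4-V6-V1-C6-T6-00: 8+14+7+9+7+12+1 = 58
00-R6-M4-V6-T6-V1-C6-00: 8+14+7+10+17+7+13 = 76
00-R6-M4-V6-T6-C6-V1-00: 8+14+7+10+12+7+18 = 76
00-R6-M4-V6-C6-V1-T6-00: 8+14+7+14+7+17+1 = 68
00-R6-M4-V6-C6-T6-V1-00: 8+14+7+14+12+17+18 = 90
00-R6-M4-V1-V6-T6-C6-00: 8+14+2+9+10+12+13 = 68
00-R6-M4-V1-V6-C6-T6-00: 8+14+2+9+14+12+1 = 60
… (352 more)
00-R6-C6-V1-M4-V6-T6-00: 8+5+7+2+7+10+1 = 40  ← best
The minimum is 40.
One optimal route: 00 → R6 → C6 → V1 → M4 → V6 → T6 → 00 (or its reverse).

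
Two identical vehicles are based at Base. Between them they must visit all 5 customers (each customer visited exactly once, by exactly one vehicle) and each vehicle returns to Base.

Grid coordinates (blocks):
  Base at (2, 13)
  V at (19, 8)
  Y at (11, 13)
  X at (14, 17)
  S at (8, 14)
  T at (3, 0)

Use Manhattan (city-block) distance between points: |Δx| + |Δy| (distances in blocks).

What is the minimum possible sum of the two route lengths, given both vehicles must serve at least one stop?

Check every non-empty split of the stops between the two vehicles; for each half take its own optimal tour:
  {V} + {Y, X, S, T}: 44 + 58 = 102
  {Y} + {V, X, S, T}: 18 + 68 = 86
  {V, Y} + {X, S, T}: 44 + 58 = 102
  {X} + {V, Y, S, T}: 32 + 62 = 94
  {V, X} + {Y, S, T}: 52 + 46 = 98
  {Y, X} + {V, S, T}: 32 + 62 = 94
  … (15 splits in total)
  {V, Y, X, S} + {T}: 52 + 28 = 80  ← best
Best: vehicle 1 Base → Y → V → X → S → Base = 52; vehicle 2 Base → T → Base = 28; combined 80.

Minimum combined distance: 80 blocks.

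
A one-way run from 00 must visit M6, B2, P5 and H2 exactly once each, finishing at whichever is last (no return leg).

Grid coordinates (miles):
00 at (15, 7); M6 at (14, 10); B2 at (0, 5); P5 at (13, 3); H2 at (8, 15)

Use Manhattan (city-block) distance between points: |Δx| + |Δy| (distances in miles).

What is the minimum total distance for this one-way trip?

Shortest open route: 43 miles.

There are 4! = 24 possible orderings.
00 - M6 - B2 - P5 - H2: 4+19+15+17 = 55
00 - M6 - B2 - H2 - P5: 4+19+18+17 = 58
00 - M6 - P5 - B2 - H2: 4+8+15+18 = 45
00 - M6 - P5 - H2 - B2: 4+8+17+18 = 47
00 - M6 - H2 - B2 - P5: 4+11+18+15 = 48
00 - M6 - H2 - P5 - B2: 4+11+17+15 = 47
00 - B2 - M6 - P5 - H2: 17+19+8+17 = 61
00 - B2 - M6 - H2 - P5: 17+19+11+17 = 64
00 - B2 - P5 - M6 - H2: 17+15+8+11 = 51
00 - B2 - P5 - H2 - M6: 17+15+17+11 = 60
00 - B2 - H2 - M6 - P5: 17+18+11+8 = 54
00 - B2 - H2 - P5 - M6: 17+18+17+8 = 60
00 - P5 - M6 - B2 - H2: 6+8+19+18 = 51
00 - P5 - M6 - H2 - B2: 6+8+11+18 = 43
… (10 more)
The minimum is 43.
One shortest path: 00 → P5 → M6 → H2 → B2.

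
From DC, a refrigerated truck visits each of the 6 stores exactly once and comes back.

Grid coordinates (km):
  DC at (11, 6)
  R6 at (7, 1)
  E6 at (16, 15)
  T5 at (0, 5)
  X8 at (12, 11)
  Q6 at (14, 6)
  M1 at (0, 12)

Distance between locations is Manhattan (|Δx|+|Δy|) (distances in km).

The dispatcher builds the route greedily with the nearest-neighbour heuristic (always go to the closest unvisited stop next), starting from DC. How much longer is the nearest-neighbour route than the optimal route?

The nearest-neighbour route is 2 km longer than optimal.

DC: Q6=3, X8=6, R6=9, T5=12, E6=14, M1=17 ⇒ Q6
Q6: X8=7, E6=11, R6=12, T5=15, M1=20 ⇒ X8
X8: E6=8, M1=13, R6=15, T5=18 ⇒ E6
E6: M1=19, R6=23, T5=26 ⇒ M1
M1: T5=7, R6=18 ⇒ T5
T5: R6=11 ⇒ R6
NN route DC → Q6 → X8 → E6 → M1 → T5 → R6 → DC costs 64.
Optimal: DC → R6 → T5 → M1 → X8 → E6 → Q6 → DC costs 62 (by enumerating all 360 distinct tours).
Excess = 64 − 62 = 2.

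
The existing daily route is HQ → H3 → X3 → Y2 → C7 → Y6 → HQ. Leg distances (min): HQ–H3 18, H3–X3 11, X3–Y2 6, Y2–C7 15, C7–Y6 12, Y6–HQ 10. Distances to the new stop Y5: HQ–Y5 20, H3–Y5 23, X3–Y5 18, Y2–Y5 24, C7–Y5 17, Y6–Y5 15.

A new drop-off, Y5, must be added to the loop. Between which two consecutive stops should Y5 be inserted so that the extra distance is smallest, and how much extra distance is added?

Insertion cost between consecutive stops i–j is d(i,Y5) + d(Y5,j) − d(i,j):
  between HQ and H3: 20 + 23 − 18 = 25
  between H3 and X3: 23 + 18 − 11 = 30
  between X3 and Y2: 18 + 24 − 6 = 36
  between Y2 and C7: 24 + 17 − 15 = 26
  between C7 and Y6: 17 + 15 − 12 = 20
  between Y6 and HQ: 15 + 20 − 10 = 25
Cheapest insertion is between C7 and Y6, adding 20.
New total = 72 + 20 = 92.

+20 min — insert Y5 between C7 and Y6.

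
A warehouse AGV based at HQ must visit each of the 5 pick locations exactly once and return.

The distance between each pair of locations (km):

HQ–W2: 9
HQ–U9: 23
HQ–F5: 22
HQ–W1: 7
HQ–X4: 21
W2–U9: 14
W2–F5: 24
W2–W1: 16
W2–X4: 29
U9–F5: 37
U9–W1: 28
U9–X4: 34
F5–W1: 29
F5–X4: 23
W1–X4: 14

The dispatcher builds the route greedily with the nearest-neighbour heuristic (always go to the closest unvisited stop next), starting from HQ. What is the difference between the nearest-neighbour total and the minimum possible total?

1 km longer than the optimal tour.

From HQ: W1=7, W2=9, X4=21, F5=22, U9=23 → choose W1 (7).
From W1: X4=14, W2=16, U9=28, F5=29 → choose X4 (14).
From X4: F5=23, W2=29, U9=34 → choose F5 (23).
From F5: W2=24, U9=37 → choose W2 (24).
From W2: U9=14 → choose U9 (14).
NN route HQ → W1 → X4 → F5 → W2 → U9 → HQ costs 105.
Optimal: HQ → W2 → U9 → F5 → X4 → W1 → HQ costs 104 (by enumerating all 60 distinct tours).
Excess = 105 − 104 = 1.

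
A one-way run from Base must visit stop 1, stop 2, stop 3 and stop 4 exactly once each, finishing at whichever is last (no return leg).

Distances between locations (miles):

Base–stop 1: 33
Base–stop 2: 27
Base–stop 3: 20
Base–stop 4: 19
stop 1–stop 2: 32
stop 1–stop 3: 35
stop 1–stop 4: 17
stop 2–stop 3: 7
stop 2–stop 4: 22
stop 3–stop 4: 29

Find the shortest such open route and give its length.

There are 4! = 24 possible orderings.
Base→stop 1→stop 2→stop 3→stop 4: 33+32+7+29 = 101
Base→stop 1→stop 2→stop 4→stop 3: 33+32+22+29 = 116
Base→stop 1→stop 3→stop 2→stop 4: 33+35+7+22 = 97
Base→stop 1→stop 3→stop 4→stop 2: 33+35+29+22 = 119
Base→stop 1→stop 4→stop 2→stop 3: 33+17+22+7 = 79
Base→stop 1→stop 4→stop 3→stop 2: 33+17+29+7 = 86
Base→stop 2→stop 1→stop 3→stop 4: 27+32+35+29 = 123
Base→stop 2→stop 1→stop 4→stop 3: 27+32+17+29 = 105
Base→stop 2→stop 3→stop 1→stop 4: 27+7+35+17 = 86
Base→stop 2→stop 3→stop 4→stop 1: 27+7+29+17 = 80
Base→stop 2→stop 4→stop 1→stop 3: 27+22+17+35 = 101
Base→stop 2→stop 4→stop 3→stop 1: 27+22+29+35 = 113
Base→stop 3→stop 1→stop 2→stop 4: 20+35+32+22 = 109
Base→stop 3→stop 1→stop 4→stop 2: 20+35+17+22 = 94
… (10 more)
Base→stop 3→stop 2→stop 4→stop 1: 20+7+22+17 = 66  ← best
The minimum is 66.
One shortest path: Base → stop 3 → stop 2 → stop 4 → stop 1.

66 miles — the minimum one-way total.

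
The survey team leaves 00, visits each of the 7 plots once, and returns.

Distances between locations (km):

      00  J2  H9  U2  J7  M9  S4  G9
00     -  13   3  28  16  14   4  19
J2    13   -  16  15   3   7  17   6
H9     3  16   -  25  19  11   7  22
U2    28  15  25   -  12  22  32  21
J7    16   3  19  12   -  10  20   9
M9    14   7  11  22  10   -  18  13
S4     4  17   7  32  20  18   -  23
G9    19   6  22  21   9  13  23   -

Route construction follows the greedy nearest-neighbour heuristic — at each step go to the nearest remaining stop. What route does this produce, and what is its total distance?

From 00: distances to unvisited — H9=3, S4=4, J2=13, M9=14, J7=16, G9=19, U2=28. Nearest is H9 (3).
From H9: distances to unvisited — S4=7, M9=11, J2=16, J7=19, G9=22, U2=25. Nearest is S4 (7).
From S4: distances to unvisited — J2=17, M9=18, J7=20, G9=23, U2=32. Nearest is J2 (17).
From J2: distances to unvisited — J7=3, G9=6, M9=7, U2=15. Nearest is J7 (3).
From J7: distances to unvisited — G9=9, M9=10, U2=12. Nearest is G9 (9).
From G9: distances to unvisited — M9=13, U2=21. Nearest is M9 (13).
From M9: distances to unvisited — U2=22. Nearest is U2 (22).
Return U2→00: 28.
Total = 3 + 7 + 17 + 3 + 9 + 13 + 22 + 28 = 102.

102 km along 00 → H9 → S4 → J2 → J7 → G9 → M9 → U2 → 00.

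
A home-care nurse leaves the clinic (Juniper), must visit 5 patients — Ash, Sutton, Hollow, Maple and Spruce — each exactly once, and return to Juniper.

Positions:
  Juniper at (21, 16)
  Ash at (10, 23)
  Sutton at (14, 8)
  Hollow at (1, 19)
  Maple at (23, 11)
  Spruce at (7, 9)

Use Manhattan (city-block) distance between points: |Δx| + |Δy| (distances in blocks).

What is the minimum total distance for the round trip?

74 blocks — the shortest possible round trip.

With 5 stops there are 5!/2 = 60 distinct round trips (a route and its reverse cost the same).
Juniper→Ash→Sutton→Hollow→Maple→Spruce→Juniper: 18+19+24+30+18+21 = 130
Juniper→Ash→Sutton→Hollow→Spruce→Maple→Juniper: 18+19+24+16+18+7 = 102
Juniper→Ash→Sutton→Maple→Hollow→Spruce→Juniper: 18+19+12+30+16+21 = 116
Juniper→Ash→Sutton→Maple→Spruce→Hollow→Juniper: 18+19+12+18+16+23 = 106
Juniper→Ash→Sutton→Spruce→Hollow→Maple→Juniper: 18+19+8+16+30+7 = 98
Juniper→Ash→Sutton→Spruce→Maple→Hollow→Juniper: 18+19+8+18+30+23 = 116
Juniper→Ash→Hollow→Sutton→Maple→Spruce→Juniper: 18+13+24+12+18+21 = 106
Juniper→Ash→Hollow→Sutton→Spruce→Maple→Juniper: 18+13+24+8+18+7 = 88
Juniper→Ash→Hollow→Maple→Sutton→Spruce→Juniper: 18+13+30+12+8+21 = 102
Juniper→Ash→Hollow→Maple→Spruce→Sutton→Juniper: 18+13+30+18+8+15 = 102
Juniper→Ash→Hollow→Spruce→Sutton→Maple→Juniper: 18+13+16+8+12+7 = 74
Juniper→Ash→Hollow→Spruce→Maple→Sutton→Juniper: 18+13+16+18+12+15 = 92
Juniper→Ash→Maple→Sutton→Hollow→Spruce→Juniper: 18+25+12+24+16+21 = 116
Juniper→Ash→Maple→Sutton→Spruce→Hollow→Juniper: 18+25+12+8+16+23 = 102
… (46 more)
The minimum is 74.
One optimal route: Juniper → Ash → Hollow → Spruce → Sutton → Maple → Juniper (or its reverse).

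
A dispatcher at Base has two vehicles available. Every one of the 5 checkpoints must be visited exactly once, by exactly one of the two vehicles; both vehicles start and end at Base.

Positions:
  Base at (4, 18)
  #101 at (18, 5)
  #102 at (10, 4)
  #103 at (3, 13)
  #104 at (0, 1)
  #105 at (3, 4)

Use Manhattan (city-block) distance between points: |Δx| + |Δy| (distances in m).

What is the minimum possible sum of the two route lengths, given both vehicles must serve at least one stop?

Minimum combined distance: 82 m.

Check every non-empty split of the stops between the two vehicles; for each half take its own optimal tour:
  {#101} + {#102, #103, #104, #105}: 54 + 54 = 108
  {#102} + {#101, #103, #104, #105}: 40 + 70 = 110
  {#101, #102} + {#103, #104, #105}: 56 + 42 = 98
  {#103} + {#101, #102, #104, #105}: 12 + 70 = 82
  {#101, #103} + {#102, #104, #105}: 56 + 54 = 110
  {#102, #103} + {#101, #104, #105}: 42 + 70 = 112
  … (15 splits in total)
Best: vehicle 1 Base → #103 → Base = 12; vehicle 2 Base → #101 → #102 → #104 → #105 → Base = 70; combined 82.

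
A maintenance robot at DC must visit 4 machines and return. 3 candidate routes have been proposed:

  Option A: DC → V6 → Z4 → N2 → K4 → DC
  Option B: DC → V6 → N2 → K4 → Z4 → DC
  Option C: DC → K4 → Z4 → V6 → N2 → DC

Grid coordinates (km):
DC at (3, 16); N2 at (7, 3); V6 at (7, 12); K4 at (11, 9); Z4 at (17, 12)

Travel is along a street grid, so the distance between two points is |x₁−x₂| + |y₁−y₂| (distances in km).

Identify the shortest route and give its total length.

54 km — Option B is the shortest.

Option A: 8 + 10 + 19 + 10 + 15 = 62
Option B: 8 + 9 + 10 + 9 + 18 = 54
Option C: 15 + 9 + 10 + 9 + 17 = 60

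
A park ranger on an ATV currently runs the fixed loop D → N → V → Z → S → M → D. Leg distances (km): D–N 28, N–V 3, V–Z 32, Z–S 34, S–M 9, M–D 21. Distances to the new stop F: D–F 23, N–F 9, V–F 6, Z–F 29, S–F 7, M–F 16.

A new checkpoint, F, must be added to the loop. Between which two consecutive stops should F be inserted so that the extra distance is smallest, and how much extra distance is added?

Insertion cost between consecutive stops i–j is d(i,F) + d(F,j) − d(i,j):
  between D and N: 23 + 9 − 28 = 4
  between N and V: 9 + 6 − 3 = 12
  between V and Z: 6 + 29 − 32 = 3
  between Z and S: 29 + 7 − 34 = 2
  between S and M: 7 + 16 − 9 = 14
  between M and D: 16 + 23 − 21 = 18
Cheapest insertion is between Z and S, adding 2.
New total = 127 + 2 = 129.

Adding 2 km by placing F on the Z–S leg.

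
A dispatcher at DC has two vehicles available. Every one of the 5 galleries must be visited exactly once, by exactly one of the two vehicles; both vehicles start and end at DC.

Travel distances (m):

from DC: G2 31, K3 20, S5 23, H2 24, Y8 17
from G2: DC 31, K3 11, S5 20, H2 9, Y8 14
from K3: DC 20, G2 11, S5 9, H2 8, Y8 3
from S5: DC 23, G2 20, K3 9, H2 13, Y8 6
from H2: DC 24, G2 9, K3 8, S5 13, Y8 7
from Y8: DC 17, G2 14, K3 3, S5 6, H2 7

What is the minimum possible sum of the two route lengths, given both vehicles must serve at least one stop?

Try each way of splitting the stops between the two vehicles (each non-empty) and, for each split, find the best tour for each vehicle:
  {G2} + {K3, S5, H2, Y8}: 62 + 64 = 126
  {K3} + {G2, S5, H2, Y8}: 40 + 76 = 116
  {G2, K3} + {S5, H2, Y8}: 62 + 60 = 122
  {S5} + {G2, K3, H2, Y8}: 46 + 64 = 110
  {G2, S5} + {K3, H2, Y8}: 74 + 52 = 126
  {K3, S5} + {G2, H2, Y8}: 52 + 64 = 116
  … (15 splits in total)
Best: vehicle 1 DC → S5 → DC = 46; vehicle 2 DC → K3 → G2 → H2 → Y8 → DC = 64; combined 110.

110 m — the smallest possible combined total.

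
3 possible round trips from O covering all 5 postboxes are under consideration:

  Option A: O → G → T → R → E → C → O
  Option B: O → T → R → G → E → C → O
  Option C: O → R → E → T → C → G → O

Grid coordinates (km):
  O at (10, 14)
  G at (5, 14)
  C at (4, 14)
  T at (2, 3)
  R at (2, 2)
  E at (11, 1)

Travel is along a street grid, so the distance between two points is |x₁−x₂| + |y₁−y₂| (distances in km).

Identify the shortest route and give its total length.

Option A: 5 + 14 + 1 + 10 + 20 + 6 = 56
Option B: 19 + 1 + 15 + 19 + 20 + 6 = 80
Option C: 20 + 10 + 11 + 13 + 1 + 5 = 60

56 km — Option A is the shortest.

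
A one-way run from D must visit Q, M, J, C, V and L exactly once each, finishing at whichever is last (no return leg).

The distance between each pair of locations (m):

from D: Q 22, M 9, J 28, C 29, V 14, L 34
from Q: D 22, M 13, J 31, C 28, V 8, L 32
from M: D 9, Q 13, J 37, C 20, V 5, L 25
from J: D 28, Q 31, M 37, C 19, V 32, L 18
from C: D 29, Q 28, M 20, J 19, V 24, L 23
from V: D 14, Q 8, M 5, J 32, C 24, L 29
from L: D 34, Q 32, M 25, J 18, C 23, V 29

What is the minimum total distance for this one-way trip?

There are 6! = 720 possible orderings.
D → Q → M → J → C → V → L: 22+13+37+19+24+29 = 144
D → Q → M → J → C → L → V: 22+13+37+19+23+29 = 143
D → Q → M → J → V → C → L: 22+13+37+32+24+23 = 151
D → Q → M → J → V → L → C: 22+13+37+32+29+23 = 156
D → Q → M → J → L → C → V: 22+13+37+18+23+24 = 137
D → Q → M → J → L → V → C: 22+13+37+18+29+24 = 143
D → Q → M → C → J → V → L: 22+13+20+19+32+29 = 135
D → Q → M → C → J → L → V: 22+13+20+19+18+29 = 121
… (712 more)
D → M → V → Q → C → J → L: 9+5+8+28+19+18 = 87  ← best
The minimum is 87.
One shortest path: D → M → V → Q → C → J → L.

Shortest open route: 87 m.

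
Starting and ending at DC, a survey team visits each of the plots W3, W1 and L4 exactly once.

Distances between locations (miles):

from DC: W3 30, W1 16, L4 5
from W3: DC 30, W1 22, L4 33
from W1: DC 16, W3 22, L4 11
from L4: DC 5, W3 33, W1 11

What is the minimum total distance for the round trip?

DC - W3 - W1 - L4 - DC: 30+22+11+5 = 68
DC - W3 - L4 - W1 - DC: 30+33+11+16 = 90
DC - W1 - W3 - L4 - DC: 16+22+33+5 = 76
The minimum is 68.
One optimal route: DC → W3 → W1 → L4 → DC (or its reverse).

Minimum total distance: 68 miles.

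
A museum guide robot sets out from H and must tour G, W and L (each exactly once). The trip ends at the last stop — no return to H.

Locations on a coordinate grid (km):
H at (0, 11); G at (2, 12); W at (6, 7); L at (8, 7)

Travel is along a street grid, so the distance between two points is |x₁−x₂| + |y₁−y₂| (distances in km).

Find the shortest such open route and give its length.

Shortest open route: 14 km.

There are 3! = 6 possible orderings.
H → G → W → L: 3+9+2 = 14
H → G → L → W: 3+11+2 = 16
H → W → G → L: 10+9+11 = 30
H → W → L → G: 10+2+11 = 23
H → L → G → W: 12+11+9 = 32
H → L → W → G: 12+2+9 = 23
The minimum is 14.
One shortest path: H → G → W → L.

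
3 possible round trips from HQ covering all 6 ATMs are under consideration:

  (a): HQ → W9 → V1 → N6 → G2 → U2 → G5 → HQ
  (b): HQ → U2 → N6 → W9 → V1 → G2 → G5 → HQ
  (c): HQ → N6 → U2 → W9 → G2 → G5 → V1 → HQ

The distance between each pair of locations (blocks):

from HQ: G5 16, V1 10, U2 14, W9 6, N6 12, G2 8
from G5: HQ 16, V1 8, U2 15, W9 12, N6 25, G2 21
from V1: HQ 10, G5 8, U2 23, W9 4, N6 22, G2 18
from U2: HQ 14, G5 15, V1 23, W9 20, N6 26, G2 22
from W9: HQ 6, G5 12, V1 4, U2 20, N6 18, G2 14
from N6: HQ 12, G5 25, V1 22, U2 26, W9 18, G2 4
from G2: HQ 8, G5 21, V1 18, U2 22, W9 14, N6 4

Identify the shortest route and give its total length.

(a): 6 + 4 + 22 + 4 + 22 + 15 + 16 = 89
(b): 14 + 26 + 18 + 4 + 18 + 21 + 16 = 117
(c): 12 + 26 + 20 + 14 + 21 + 8 + 10 = 111

Shortest is (a), total 89 blocks.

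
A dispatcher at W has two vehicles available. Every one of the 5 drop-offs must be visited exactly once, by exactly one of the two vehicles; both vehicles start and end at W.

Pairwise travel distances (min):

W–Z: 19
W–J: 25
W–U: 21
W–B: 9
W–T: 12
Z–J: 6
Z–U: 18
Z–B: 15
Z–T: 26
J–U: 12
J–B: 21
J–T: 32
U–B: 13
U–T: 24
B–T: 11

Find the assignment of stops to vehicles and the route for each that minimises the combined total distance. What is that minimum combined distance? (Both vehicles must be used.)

Check every non-empty split of the stops between the two vehicles; for each half take its own optimal tour:
  {Z} + {J, U, B, T}: 38 + 73 = 111
  {J} + {Z, U, B, T}: 50 + 73 = 123
  {Z, J} + {U, B, T}: 50 + 57 = 107
  {U} + {Z, J, B, T}: 42 + 69 = 111
  {Z, U} + {J, B, T}: 58 + 69 = 127
  {J, U} + {Z, B, T}: 58 + 57 = 115
  … (15 splits in total)
  {Z, J, U, B} + {T}: 59 + 24 = 83  ← best
Best: vehicle 1 W → Z → J → U → B → W = 59; vehicle 2 W → T → W = 24; combined 83.

83 min — the smallest possible combined total.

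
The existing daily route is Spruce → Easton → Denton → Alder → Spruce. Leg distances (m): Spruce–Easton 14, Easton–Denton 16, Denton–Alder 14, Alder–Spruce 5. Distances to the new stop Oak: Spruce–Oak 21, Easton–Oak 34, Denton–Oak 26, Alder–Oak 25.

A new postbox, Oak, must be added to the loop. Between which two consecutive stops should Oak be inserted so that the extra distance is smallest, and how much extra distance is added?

+37 m — insert Oak between Denton and Alder.

Insertion cost between consecutive stops i–j is d(i,Oak) + d(Oak,j) − d(i,j):
  between Spruce and Easton: 21 + 34 − 14 = 41
  between Easton and Denton: 34 + 26 − 16 = 44
  between Denton and Alder: 26 + 25 − 14 = 37
  between Alder and Spruce: 25 + 21 − 5 = 41
Cheapest insertion is between Denton and Alder, adding 37.
New total = 49 + 37 = 86.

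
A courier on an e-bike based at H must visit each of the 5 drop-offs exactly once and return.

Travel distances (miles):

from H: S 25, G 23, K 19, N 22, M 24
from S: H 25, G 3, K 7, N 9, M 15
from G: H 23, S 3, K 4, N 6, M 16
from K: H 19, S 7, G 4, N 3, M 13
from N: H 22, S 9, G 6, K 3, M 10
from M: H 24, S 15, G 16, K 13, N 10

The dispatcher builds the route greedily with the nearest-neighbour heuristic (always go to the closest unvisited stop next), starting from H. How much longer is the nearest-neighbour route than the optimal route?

From H: K=19, N=22, G=23, M=24, S=25 → choose K (19).
From K: N=3, G=4, S=7, M=13 → choose N (3).
From N: G=6, S=9, M=10 → choose G (6).
From G: S=3, M=16 → choose S (3).
From S: M=15 → choose M (15).
NN route H → K → N → G → S → M → H costs 70.
Optimal: H → S → G → K → N → M → H costs 69 (by enumerating all 60 distinct tours).
Excess = 70 − 69 = 1.

The nearest-neighbour route is 1 miles longer than optimal.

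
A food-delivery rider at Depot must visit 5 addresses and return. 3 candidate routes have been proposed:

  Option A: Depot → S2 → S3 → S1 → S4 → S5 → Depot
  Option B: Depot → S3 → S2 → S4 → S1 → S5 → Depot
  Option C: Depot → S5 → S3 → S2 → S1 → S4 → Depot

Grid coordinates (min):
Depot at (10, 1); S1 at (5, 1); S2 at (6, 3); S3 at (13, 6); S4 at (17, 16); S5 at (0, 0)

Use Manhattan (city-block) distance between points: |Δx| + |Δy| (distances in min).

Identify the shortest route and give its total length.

Option A: 6 + 10 + 13 + 27 + 33 + 11 = 100
Option B: 8 + 10 + 24 + 27 + 6 + 11 = 86
Option C: 11 + 19 + 10 + 3 + 27 + 22 = 92

86 min — Option B is the shortest.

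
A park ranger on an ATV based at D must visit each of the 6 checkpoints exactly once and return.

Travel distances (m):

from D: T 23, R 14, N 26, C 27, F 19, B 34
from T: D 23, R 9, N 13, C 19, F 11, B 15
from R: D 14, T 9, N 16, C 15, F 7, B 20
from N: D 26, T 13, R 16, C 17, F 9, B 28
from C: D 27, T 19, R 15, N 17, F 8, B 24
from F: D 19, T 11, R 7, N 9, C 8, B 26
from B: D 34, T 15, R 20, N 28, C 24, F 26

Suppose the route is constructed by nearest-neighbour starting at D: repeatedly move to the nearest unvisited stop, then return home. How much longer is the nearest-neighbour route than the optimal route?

D: R=14, F=19, T=23, N=26, C=27, B=34 ⇒ R
R: F=7, T=9, C=15, N=16, B=20 ⇒ F
F: C=8, N=9, T=11, B=26 ⇒ C
C: N=17, T=19, B=24 ⇒ N
N: T=13, B=28 ⇒ T
T: B=15 ⇒ B
NN route D → R → F → C → N → T → B → D costs 108.
Optimal: D → R → T → B → C → F → N → D costs 105 (by enumerating all 360 distinct tours).
Excess = 108 − 105 = 3.

The nearest-neighbour route is 3 m longer than optimal.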